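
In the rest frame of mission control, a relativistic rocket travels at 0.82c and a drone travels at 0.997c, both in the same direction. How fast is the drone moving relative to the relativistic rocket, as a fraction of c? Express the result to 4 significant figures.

Transform to the relativistic rocket's frame: u' = (u − v)/(1 − uv/c²).
u' = (0.997 − 0.82)/(1 − 0.997×0.82) = 0.177/0.18246 = 0.97008.
Speed in the relativistic rocket's frame: 0.9701c (in the same direction).

0.9701c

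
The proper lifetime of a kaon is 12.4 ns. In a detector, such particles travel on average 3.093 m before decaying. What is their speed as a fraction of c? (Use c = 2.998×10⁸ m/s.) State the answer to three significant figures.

Lab distance = (lab lifetime)·v = γτ·βc, so βγ = d/(cτ) = 3.093/(2.998×10⁸ × 1.240×10^-8) = 0.83201.
With βγ = 0.83201: γ² = 1 + (βγ)² = 1.692241, and β = (βγ)/γ = 0.83201/1.30086 = 0.640.

0.640c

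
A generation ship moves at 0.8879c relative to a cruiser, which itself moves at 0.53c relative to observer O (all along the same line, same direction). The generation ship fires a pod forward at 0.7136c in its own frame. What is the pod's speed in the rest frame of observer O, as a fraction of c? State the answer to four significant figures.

Apply u = (u'+v)/(1+u'v) twice. Pod in the cruiser frame: (0.7136+0.8879)/(1+0.7136·0.8879) = 1.6015/1.63360544 = 0.98035c.
That velocity, transformed to the rest frame of observer O: (0.98035+0.53)/(1+0.98035·0.53) = 1.51035/1.5195855 = 0.99392c.

0.9939c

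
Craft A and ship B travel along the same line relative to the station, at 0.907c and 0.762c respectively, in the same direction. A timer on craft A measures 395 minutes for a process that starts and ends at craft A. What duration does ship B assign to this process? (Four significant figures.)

Transform craft A's velocity into ship B's frame: (0.907 − 0.762)/(1 − 0.907·0.762) = 0.145/0.308866, so the relative speed is 0.46946c.
At |u| = 0.46946c, γ = (1 − 0.220393)^(−1/2) = 1.1326.
The clock on craft A records proper time, so ship B measures Δt = γΔτ = 1.1326 × 395 = 447.4 minutes.

447.4 minutes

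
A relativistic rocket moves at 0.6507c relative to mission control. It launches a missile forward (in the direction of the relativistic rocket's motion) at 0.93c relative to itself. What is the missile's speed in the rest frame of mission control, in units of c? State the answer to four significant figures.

0.9848c

Relativistic velocity addition: u = (u' + v)/(1 + u'v/c²), with u' = 0.93c and v = 0.6507c.
Numerator: 0.93 + 0.6507 = 1.5807. Denominator: 1 + (0.93)(0.6507) = 1.605151.
u = 1.5807/1.605151 = 0.98477, so the speed is 0.9848c.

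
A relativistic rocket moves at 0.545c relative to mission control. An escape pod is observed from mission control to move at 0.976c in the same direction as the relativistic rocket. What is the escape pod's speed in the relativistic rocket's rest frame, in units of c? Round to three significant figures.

Transform to the relativistic rocket's frame: u' = (u − v)/(1 − uv/c²).
u' = (0.976 − 0.545)/(1 − 0.976×0.545) = 0.431/0.46808 = 0.92078.
Speed in the relativistic rocket's frame: 0.921c (in the same direction).

0.921c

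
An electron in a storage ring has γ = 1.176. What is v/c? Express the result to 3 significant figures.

0.526

β = √(1 − 1/γ²) = √(1 − 1/1.382976) = √0.276922 = 0.526.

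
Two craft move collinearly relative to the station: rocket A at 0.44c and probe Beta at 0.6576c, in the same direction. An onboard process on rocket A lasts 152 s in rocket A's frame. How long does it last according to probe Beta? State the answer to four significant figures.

Transform rocket A's velocity into probe Beta's frame: (0.44 − 0.6576)/(1 − 0.44·0.6576) = −0.2176/0.710656, so the relative speed is 0.3062c.
γ for this relative speed: γ = 1/√(1 − 0.0937584) = 1.0505.
Rocket A's interval is proper; time dilation gives Δt_B = γΔτ = 1.0505 × 152 s = 159.7 s.

159.7 s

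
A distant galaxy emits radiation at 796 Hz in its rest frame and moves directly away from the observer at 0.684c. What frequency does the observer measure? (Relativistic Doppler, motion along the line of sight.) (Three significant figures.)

Relativistic Doppler (source moving away): f_obs = f_src · √((1−β)/(1+β)).
With β = 0.684: factor = √(0.316/1.684) = 0.43318.
f_obs = 796 × 0.43318 = 345 Hz.

345 Hz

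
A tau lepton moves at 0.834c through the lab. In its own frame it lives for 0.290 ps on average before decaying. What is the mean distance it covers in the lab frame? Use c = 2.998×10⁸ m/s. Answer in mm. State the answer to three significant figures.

γ = 1/√(1 − β²) = 1/√(1 − 0.695556) = 1/√0.304444 = 1/0.551764 = 1.8124.
Lab-frame lifetime: Δt = γτ = 1.8124 × 0.290 ps = 0.5256 ps.
Distance: d = vΔt = 0.834 × 2.998×10⁸ m/s × 5.2560×10^-13 s = 1.31×10^-4 m = 0.131 mm.

0.131 mm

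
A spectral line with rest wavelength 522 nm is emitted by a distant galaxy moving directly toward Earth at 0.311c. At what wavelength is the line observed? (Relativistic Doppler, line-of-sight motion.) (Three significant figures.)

378 nm

Relativistic Doppler for wavelength: λ_obs = λ_src · √((1−β)/(1+β)).
With β = 0.311: factor = √(0.689/1.311) = 0.72495.
λ_obs = 522 × 0.72495 = 378 nm.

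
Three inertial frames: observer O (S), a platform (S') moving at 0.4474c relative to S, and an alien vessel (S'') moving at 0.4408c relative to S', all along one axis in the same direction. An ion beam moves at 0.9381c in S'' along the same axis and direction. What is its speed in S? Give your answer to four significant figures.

Compose velocities in two stages. Stage 1 (into S'): u₁ = (0.9381+0.4408)/(1+0.9381×0.4408) = 0.97551.
Stage 2 (into S): u = (0.97551+0.4474)/(1+0.97551×0.4474) = 0.99058, so the speed is 0.9906c.

0.9906c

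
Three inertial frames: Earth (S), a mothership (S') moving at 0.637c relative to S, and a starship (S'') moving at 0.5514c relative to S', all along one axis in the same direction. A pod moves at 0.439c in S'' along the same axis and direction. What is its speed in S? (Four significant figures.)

0.9512c

Apply u = (u'+v)/(1+u'v) twice. Pod in the mothership frame: (0.439+0.5514)/(1+0.439·0.5514) = 0.9904/1.2420646 = 0.79738c.
That velocity, transformed to the rest frame of Earth: (0.79738+0.637)/(1+0.79738·0.637) = 1.43438/1.50793106 = 0.95122c.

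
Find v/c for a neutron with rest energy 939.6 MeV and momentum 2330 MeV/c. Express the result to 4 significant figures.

0.9274

pc/(mc²) = 2330/939.6 = 2.4798 = βγ = β/√(1−β²).
So β² = x²/(1 + x²) with x = 2.4798: x² = 6.14941, β² = 6.14941/7.14941 = 0.860128, β = 0.9274.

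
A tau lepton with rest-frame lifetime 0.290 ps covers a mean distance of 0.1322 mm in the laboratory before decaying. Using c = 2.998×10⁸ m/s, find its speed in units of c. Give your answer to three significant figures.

0.836c

d = βγcτ ⇒ βγ = d/(cτ) = 1.322×10^-4 m / (8.6942×10^-5 m) = 1.5206.
β = (βγ)/√(1+(βγ)²) = 1.5206/√3.31222 = 0.836.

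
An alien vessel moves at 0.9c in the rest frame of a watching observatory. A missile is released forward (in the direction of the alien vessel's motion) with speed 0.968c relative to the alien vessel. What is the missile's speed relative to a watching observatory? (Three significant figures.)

0.998c

Relativistic velocity addition: u = (u' + v)/(1 + u'v/c²), with u' = 0.968c and v = 0.9c.
Numerator: 0.968 + 0.9 = 1.868. Denominator: 1 + (0.968)(0.9) = 1.8712.
u = 1.868/1.8712 = 0.99829, so the speed is 0.998c.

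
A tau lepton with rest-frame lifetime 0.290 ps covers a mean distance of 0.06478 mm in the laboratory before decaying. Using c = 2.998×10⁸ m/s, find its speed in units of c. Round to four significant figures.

d = βγcτ ⇒ βγ = d/(cτ) = 6.478×10^-5 m / (8.6942×10^-5 m) = 0.74509.
β = (βγ)/√(1+(βγ)²) = 0.74509/√1.555159 = 0.5975.

0.5975c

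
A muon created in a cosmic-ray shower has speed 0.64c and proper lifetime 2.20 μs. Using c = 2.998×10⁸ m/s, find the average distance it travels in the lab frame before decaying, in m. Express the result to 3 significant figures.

Lorentz factor: γ = (1 − 0.4096)^(−1/2) = 1.3014.
Lab-frame lifetime: Δt = γτ = 1.3014 × 2.20 μs = 2.8631 μs.
Distance: d = vΔt = 0.64 × 2.998×10⁸ m/s × 2.8631×10^-6 s = 549 m.

549 m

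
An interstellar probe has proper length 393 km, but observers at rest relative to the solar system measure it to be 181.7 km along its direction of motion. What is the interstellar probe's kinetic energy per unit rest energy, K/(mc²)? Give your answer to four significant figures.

γ = L₀/L = 393/181.7 = 2.16291.
K/(mc²) = γ − 1 = 2.16291 − 1 = 1.163.

1.163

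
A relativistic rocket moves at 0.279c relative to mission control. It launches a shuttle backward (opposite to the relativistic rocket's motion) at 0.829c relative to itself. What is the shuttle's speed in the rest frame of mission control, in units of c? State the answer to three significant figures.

0.715c

In units of c, u = (u' + v)/(1 + u'v) with u' = −0.829 and v = 0.279.
Numerator: −0.829 + 0.279 = −0.55. Denominator: 1 + (−0.829)(0.279) = 0.768709.
u = −0.55/0.768709 = −0.71549, so the speed is 0.715c.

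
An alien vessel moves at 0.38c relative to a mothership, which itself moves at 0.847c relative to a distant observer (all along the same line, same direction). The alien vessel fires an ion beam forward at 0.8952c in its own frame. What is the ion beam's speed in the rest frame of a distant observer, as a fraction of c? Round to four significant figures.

First combine the ion beam and alien vessel (S''→S'): u₁ = (0.8952 + 0.38)/(1 + 0.8952×0.38) = 1.2752/1.340176 = 0.95152.
Then combine with the mothership (S'→S): u = (0.95152 + 0.847)/(1 + 0.95152×0.847) = 1.79852/1.80593744 = 0.99589.

0.9959c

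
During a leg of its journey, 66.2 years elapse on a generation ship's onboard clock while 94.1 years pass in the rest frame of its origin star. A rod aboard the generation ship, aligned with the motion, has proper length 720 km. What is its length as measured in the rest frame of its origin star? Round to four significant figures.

506.5 km

The time-dilation ratio gives γ = 94.1/66.2 = 1.42145.
The rod contracts by the same γ: 720 km / 1.42145 = 506.5 km.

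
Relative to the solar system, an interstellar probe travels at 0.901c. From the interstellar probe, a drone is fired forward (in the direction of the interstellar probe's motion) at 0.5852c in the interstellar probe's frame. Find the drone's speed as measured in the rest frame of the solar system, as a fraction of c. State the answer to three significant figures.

Relativistic velocity addition: u = (u' + v)/(1 + u'v/c²), with u' = 0.5852c and v = 0.901c.
Numerator: 0.5852 + 0.901 = 1.4862. Denominator: 1 + (0.5852)(0.901) = 1.5272652.
u = 1.4862/1.5272652 = 0.97311, so the speed is 0.973c.

0.973c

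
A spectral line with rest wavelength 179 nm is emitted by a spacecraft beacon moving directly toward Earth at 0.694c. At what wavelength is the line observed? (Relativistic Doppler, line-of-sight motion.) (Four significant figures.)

Relativistic Doppler for wavelength: λ_obs = λ_src · √((1−β)/(1+β)).
With β = 0.694: factor = √(0.306/1.694) = 0.42501.
λ_obs = 179 × 0.42501 = 76.08 nm.

76.08 nm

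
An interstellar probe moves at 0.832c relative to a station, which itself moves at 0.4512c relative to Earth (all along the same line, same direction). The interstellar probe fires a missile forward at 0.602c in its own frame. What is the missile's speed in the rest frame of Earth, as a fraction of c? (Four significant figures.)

First combine the missile and interstellar probe (S''→S'): u₁ = (0.602 + 0.832)/(1 + 0.602×0.832) = 1.434/1.500864 = 0.95545.
Then combine with the station (S'→S): u = (0.95545 + 0.4512)/(1 + 0.95545×0.4512) = 1.40665/1.43109904 = 0.98292.

0.9829c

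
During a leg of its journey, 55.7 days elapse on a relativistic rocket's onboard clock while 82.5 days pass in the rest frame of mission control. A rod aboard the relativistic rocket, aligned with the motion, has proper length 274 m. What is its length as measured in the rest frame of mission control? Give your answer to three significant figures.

The time-dilation ratio gives γ = 82.5/55.7 = 1.48115.
The rod contracts by the same γ: 274 m / 1.48115 = 185 m.

185 m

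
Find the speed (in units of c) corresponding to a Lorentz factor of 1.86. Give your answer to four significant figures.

0.8432c

β = √(1 − 1/γ²) = √(1 − 1/3.4596) = √0.710949 = 0.8432.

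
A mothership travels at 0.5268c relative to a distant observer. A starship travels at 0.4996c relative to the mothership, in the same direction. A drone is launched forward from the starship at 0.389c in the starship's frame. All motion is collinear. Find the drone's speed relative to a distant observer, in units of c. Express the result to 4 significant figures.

0.9130c

Compose velocities in two stages. Stage 1 (into S'): u₁ = (0.389+0.4996)/(1+0.389×0.4996) = 0.74401.
Stage 2 (into S): u = (0.74401+0.5268)/(1+0.74401×0.5268) = 0.91297, so the speed is 0.9130c.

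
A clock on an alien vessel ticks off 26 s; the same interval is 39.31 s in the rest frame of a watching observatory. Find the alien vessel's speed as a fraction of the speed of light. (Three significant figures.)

γ = Δt/Δτ = 39.31/26 = 1.5119.
β = √(1 − 1/γ²) = √(1 − 0.437476) = √0.562524 = 0.750.

0.750c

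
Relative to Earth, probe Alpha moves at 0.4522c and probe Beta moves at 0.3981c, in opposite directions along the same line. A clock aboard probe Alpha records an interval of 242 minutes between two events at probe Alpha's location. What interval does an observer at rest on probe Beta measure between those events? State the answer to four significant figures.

349.0 minutes

Transform probe Alpha's velocity into probe Beta's frame: (0.4522 + 0.3981)/(1 + 0.4522·0.3981) = 0.8503/1.18002082, so the relative speed is 0.72058c.
At |u| = 0.72058c, γ = (1 − 0.519236)^(−1/2) = 1.4422.
Probe Alpha's interval is proper; time dilation gives Δt_B = γΔτ = 1.4422 × 242 minutes = 349.0 minutes.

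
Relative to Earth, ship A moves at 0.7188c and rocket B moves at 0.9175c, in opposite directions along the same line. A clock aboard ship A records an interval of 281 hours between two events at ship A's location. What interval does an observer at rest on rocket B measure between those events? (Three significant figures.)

1690 hours

Transform ship A's velocity into rocket B's frame: (0.7188 + 0.9175)/(1 + 0.7188·0.9175) = 1.6363/1.659499, so the relative speed is 0.98602c.
At |u| = 0.98602c, γ = (1 − 0.972235)^(−1/2) = 6.0014.
Ship A's interval is proper; time dilation gives Δt_B = γΔτ = 6.0014 × 281 hours = 1690 hours.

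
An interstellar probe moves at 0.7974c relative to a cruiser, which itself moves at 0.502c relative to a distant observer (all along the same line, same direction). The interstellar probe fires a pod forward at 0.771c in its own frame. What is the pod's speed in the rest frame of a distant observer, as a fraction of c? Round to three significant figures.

First combine the pod and interstellar probe (S''→S'): u₁ = (0.771 + 0.7974)/(1 + 0.771×0.7974) = 1.5684/1.6147954 = 0.97127.
Then combine with the cruiser (S'→S): u = (0.97127 + 0.502)/(1 + 0.97127×0.502) = 1.47327/1.48757754 = 0.99038.

0.990c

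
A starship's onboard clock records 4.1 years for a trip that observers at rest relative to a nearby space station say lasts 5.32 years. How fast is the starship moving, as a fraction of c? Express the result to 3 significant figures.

γ = Δt/Δτ = 5.32/4.1 = 1.2976.
β = √(1 − 1/γ²) = √(1 − 0.593907) = √0.406093 = 0.637.

0.637c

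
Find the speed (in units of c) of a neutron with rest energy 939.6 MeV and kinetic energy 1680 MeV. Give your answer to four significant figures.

γ = 1 + K/(mc²) = 1 + 1680/939.6 = 2.788.
β = √(1 − 1/γ²) = √(1 − 0.128651) = √0.871349 = 0.9335.

0.9335c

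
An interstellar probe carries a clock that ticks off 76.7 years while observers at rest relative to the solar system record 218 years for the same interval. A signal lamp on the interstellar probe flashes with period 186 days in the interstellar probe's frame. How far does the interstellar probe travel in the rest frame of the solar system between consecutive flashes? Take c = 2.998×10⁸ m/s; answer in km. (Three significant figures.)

The time-dilation ratio gives γ = 218/76.7 = 2.84224.
β = √(1 − 1/γ²) = 0.93606. Lab-frame period = γτ = 2.84224×186 days = 528.66 days. Distance = βc × γτ = 0.93606 × 2.998×10⁸ m/s × 45676224 s = 1.2818×10^16 m = 1.28×10^13 km.

1.28×10^13 km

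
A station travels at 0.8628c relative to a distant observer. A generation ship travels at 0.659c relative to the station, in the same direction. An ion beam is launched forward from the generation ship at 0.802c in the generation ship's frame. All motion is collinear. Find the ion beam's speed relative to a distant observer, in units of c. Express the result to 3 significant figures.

Compose velocities in two stages. Stage 1 (into S'): u₁ = (0.802+0.659)/(1+0.802×0.659) = 0.95583.
Stage 2 (into S): u = (0.95583+0.8628)/(1+0.95583×0.8628) = 0.99668, so the speed is 0.997c.

0.997c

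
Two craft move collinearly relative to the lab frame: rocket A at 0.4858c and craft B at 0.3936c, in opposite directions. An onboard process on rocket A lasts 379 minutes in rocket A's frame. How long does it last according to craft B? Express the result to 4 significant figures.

561.9 minutes

Speed of rocket A in craft B's frame: u = (v_A + v_B)/(1 + v_A v_B/c²) = (0.4858 + 0.3936)/(1 + 0.4858×0.3936) = 0.8794/1.19121088 = 0.73824; |u| = 0.73824c.
At |u| = 0.73824c, γ = (1 − 0.544998)^(−1/2) = 1.4825.
The clock on rocket A records proper time, so craft B measures Δt = γΔτ = 1.4825 × 379 = 561.9 minutes.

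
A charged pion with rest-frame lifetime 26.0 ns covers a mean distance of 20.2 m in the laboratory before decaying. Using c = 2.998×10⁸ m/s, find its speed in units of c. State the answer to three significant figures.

d = βγcτ ⇒ βγ = d/(cτ) = 20.20 m / (7.7948 m) = 2.5915.
β = (βγ)/√(1+(βγ)²) = 2.5915/√7.71587 = 0.933.

0.933c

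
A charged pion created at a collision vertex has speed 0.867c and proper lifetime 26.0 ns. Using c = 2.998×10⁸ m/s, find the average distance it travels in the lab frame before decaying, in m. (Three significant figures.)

β² = 0.751689, so γ = 1/√0.248311 = 2.0068.
Lab-frame lifetime: Δt = γτ = 2.0068 × 26.0 ns = 52.177 ns.
Distance: d = vΔt = 0.867 × 2.998×10⁸ m/s × 5.2177×10^-8 s = 13.6 m.

13.6 m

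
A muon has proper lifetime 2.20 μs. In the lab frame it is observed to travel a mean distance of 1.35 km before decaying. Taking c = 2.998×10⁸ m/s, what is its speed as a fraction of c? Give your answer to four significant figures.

d = βγcτ ⇒ βγ = d/(cτ) = 1350 m / (659.56 m) = 2.0468.
β = (βγ)/√(1+(βγ)²) = 2.0468/√5.18939 = 0.8985.

0.8985c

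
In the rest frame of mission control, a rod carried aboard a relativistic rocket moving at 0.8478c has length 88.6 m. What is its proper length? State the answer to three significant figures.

167 m

γ = 1/√(1 − β²) = 1/√(1 − 0.71876484) = 1/√0.28123516 = 1/0.530316 = 1.8857.
Proper length: L₀ = γ·L = 1.8857 × 88.6 = 167 m.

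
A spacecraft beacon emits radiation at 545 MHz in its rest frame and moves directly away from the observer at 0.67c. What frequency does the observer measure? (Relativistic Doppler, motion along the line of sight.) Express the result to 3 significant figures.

Relativistic Doppler (source moving away): f_obs = f_src · √((1−β)/(1+β)).
With β = 0.67: factor = √(0.33/1.67) = 0.44453.
f_obs = 545 × 0.44453 = 242 MHz.

242 MHz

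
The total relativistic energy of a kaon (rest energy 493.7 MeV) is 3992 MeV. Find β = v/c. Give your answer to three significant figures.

Total energy E = γmc² gives γ = 3992/493.7 = 8.0859.
Hence β = √(1 − 1/γ²) = √(1 − 0.0152948) = √0.9847052 = 0.992.

0.992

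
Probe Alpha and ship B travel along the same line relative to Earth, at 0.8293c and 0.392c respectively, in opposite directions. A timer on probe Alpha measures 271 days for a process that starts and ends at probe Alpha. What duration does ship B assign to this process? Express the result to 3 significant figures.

699 days

Speed of probe Alpha in ship B's frame: u = (v_A + v_B)/(1 + v_A v_B/c²) = (0.8293 + 0.392)/(1 + 0.8293×0.392) = 1.2213/1.3250856 = 0.92168; |u| = 0.92168c.
At |u| = 0.92168c, γ = (1 − 0.849494)^(−1/2) = 2.5776.
The clock on probe Alpha records proper time, so ship B measures Δt = γΔτ = 2.5776 × 271 = 699 days.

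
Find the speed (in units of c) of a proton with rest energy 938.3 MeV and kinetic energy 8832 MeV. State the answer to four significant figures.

γ = 1 + K/(mc²) = 1 + 8832/938.3 = 10.413.
β = √(1 − 1/γ²) = √(1 − 0.00922249) = √0.99077751 = 0.9954.

0.9954c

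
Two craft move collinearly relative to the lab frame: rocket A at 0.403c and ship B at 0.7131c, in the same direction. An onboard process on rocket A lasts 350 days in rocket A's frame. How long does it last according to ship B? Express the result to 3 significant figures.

Transform rocket A's velocity into ship B's frame: (0.403 − 0.7131)/(1 − 0.403·0.7131) = −0.3101/0.7126207, so the relative speed is 0.43515c.
γ for this relative speed: γ = 1/√(1 − 0.189356) = 1.1107.
The clock on rocket A records proper time, so ship B measures Δt = γΔτ = 1.1107 × 350 = 389 days.

389 days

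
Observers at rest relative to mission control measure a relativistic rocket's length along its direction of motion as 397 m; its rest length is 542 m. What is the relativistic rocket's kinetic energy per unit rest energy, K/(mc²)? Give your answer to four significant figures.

0.3652

γ = L₀/L = 542/397 = 1.36524.
K/(mc²) = γ − 1 = 1.36524 − 1 = 0.3652.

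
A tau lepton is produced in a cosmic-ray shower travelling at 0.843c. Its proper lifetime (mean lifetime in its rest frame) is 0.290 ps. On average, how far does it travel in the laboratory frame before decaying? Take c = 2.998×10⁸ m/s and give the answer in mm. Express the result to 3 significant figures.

0.136 mm

γ = 1/√(1 − β²) = 1/√(1 − 0.710649) = 1/√0.289351 = 1/0.537914 = 1.859.
Lab-frame lifetime: Δt = γτ = 1.859 × 0.290 ps = 0.53911 ps.
Distance: d = vΔt = 0.843 × 2.998×10⁸ m/s × 5.3911×10^-13 s = 1.36×10^-4 m = 0.136 mm.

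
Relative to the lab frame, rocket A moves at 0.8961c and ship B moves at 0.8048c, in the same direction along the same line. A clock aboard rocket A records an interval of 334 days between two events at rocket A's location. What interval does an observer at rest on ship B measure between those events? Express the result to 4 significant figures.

353.5 days

Transform rocket A's velocity into ship B's frame: (0.8961 − 0.8048)/(1 − 0.8961·0.8048) = 0.0913/0.27881872, so the relative speed is 0.32745c.
At |u| = 0.32745c, γ = (1 − 0.107224)^(−1/2) = 1.0583.
Rocket A's interval is proper; time dilation gives Δt_B = γΔτ = 1.0583 × 334 days = 353.5 days.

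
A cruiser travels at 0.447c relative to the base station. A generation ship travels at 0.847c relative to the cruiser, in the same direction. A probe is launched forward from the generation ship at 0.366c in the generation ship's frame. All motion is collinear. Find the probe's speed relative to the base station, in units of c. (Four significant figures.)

0.9710c

Apply u = (u'+v)/(1+u'v) twice. Probe in the cruiser frame: (0.366+0.847)/(1+0.366·0.847) = 1.213/1.310002 = 0.92595c.
That velocity, transformed to the rest frame of the base station: (0.92595+0.447)/(1+0.92595·0.447) = 1.37295/1.41389965 = 0.97104c.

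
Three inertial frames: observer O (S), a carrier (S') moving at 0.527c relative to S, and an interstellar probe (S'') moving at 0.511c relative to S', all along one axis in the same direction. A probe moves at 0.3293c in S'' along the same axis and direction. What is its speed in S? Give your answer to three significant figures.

Compose velocities in two stages. Stage 1 (into S'): u₁ = (0.3293+0.511)/(1+0.3293×0.511) = 0.71927.
Stage 2 (into S): u = (0.71927+0.527)/(1+0.71927×0.527) = 0.90371, so the speed is 0.904c.

0.904c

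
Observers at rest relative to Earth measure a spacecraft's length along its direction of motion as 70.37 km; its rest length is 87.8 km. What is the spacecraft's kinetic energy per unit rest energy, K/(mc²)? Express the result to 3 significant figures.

0.248

Length contraction gives γ = L₀/L = 87.8/70.37 = 1.24769.
K/(mc²) = γ − 1 = 1.24769 − 1 = 0.248.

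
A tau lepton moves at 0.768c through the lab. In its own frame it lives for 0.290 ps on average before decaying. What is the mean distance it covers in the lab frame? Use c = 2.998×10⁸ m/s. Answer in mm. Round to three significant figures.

With β = 0.768, γ = 1/√(1 − 0.768²) = 1/√0.410176 = 1.5614.
Lab-frame lifetime: Δt = γτ = 1.5614 × 0.290 ps = 0.45281 ps.
Distance: d = vΔt = 0.768 × 2.998×10⁸ m/s × 4.5281×10^-13 s = 1.04×10^-4 m = 0.104 mm.

0.104 mm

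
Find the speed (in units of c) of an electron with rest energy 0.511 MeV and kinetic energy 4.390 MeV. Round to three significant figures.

0.995c

γ = 1 + K/(mc²) = 1 + 4.390/0.511 = 9.591.
β = √(1 − 1/γ²) = √(1 − 0.0108711) = √0.9891289 = 0.995.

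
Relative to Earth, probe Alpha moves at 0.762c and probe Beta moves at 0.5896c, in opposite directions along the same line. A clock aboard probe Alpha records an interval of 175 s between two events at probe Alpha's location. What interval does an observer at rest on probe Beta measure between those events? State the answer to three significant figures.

The velocity of probe Alpha relative to probe Beta is (0.762 + 0.5896)c / (1 + 0.762×0.5896) = 0.9326c; relative speed 0.9326c.
At |u| = 0.9326c, γ = (1 − 0.869743)^(−1/2) = 2.7708.
The clock on probe Alpha records proper time, so probe Beta measures Δt = γΔτ = 2.7708 × 175 = 485 s.

485 s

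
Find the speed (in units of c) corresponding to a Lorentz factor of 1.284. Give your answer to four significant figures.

0.6273c

β = √(1 − 1/γ²) = √(1 − 1/1.648656) = √0.393445 = 0.6273.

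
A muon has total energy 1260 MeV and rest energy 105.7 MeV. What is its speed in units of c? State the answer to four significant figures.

0.9965c

Total energy E = γmc² gives γ = 1260/105.7 = 11.921.
Hence β = √(1 − 1/γ²) = √(1 − 0.00703679) = √0.99296321 = 0.9965.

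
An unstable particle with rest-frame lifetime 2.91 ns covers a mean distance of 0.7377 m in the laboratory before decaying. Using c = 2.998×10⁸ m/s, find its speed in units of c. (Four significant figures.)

d = βγcτ ⇒ βγ = d/(cτ) = 0.7377 m / (0.872418 m) = 0.84558.
β = (βγ)/√(1+(βγ)²) = 0.84558/√1.715006 = 0.6457.

0.6457c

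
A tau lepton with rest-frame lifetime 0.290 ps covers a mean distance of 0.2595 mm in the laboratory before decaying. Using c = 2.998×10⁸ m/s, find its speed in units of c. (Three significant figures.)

Let x = d/(cτ) = 2.595×10^-4 m / (2.998×10⁸ m/s × 2.900×10^-13 s) = 2.9847. Since d = βγcτ, x = βγ = β/√(1−β²).
Solving: β² = x²/(1+x²) = 8.90843/9.90843 = 0.899076, so β = 0.948.

0.948c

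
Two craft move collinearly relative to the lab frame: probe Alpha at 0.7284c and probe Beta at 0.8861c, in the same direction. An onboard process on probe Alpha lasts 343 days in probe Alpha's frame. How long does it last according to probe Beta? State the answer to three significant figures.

Transform probe Alpha's velocity into probe Beta's frame: (0.7284 − 0.8861)/(1 − 0.7284·0.8861) = −0.1577/0.35456476, so the relative speed is 0.44477c.
γ for this relative speed: γ = 1/√(1 − 0.19782) = 1.1165.
Probe Alpha's interval is proper; time dilation gives Δt_B = γΔτ = 1.1165 × 343 days = 383 days.

383 days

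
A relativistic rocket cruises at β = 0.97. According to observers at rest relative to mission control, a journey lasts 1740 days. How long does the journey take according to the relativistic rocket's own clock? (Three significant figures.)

423 days

γ = 1/√(1 − β²) = 1/√(1 − 0.9409) = 1/√0.0591 = 4.1135.
The moving clock records proper time: Δτ = Δt/γ = 1740/4.1135 = 423 days.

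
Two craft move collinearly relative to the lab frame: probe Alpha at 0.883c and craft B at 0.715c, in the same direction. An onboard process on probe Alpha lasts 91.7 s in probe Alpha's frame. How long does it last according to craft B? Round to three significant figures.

103 s

The velocity of probe Alpha relative to craft B is (0.883 − 0.715)c / (1 − 0.883×0.715) = 0.45571c; relative speed 0.45571c.
At |u| = 0.45571c, γ = (1 − 0.207672)^(−1/2) = 1.1234.
The clock on probe Alpha records proper time, so craft B measures Δt = γΔτ = 1.1234 × 91.7 = 103 s.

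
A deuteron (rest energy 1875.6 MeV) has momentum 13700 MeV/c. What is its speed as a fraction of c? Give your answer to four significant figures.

0.9908c

βγ = pc/(mc²) = 13700/1875.6 = 7.3043.
Since γ² = 1 + (βγ)² = 54.3528, γ = √54.3528 = 7.37244, and β = (βγ)/γ = 7.3043/7.37244 = 0.9908.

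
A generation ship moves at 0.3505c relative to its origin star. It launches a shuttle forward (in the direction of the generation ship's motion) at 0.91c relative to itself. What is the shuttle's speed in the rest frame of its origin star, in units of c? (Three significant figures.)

0.956c

Relativistic velocity addition: u = (u' + v)/(1 + u'v/c²), with u' = 0.91c and v = 0.3505c.
Numerator: 0.91 + 0.3505 = 1.2605. Denominator: 1 + (0.91)(0.3505) = 1.318955.
u = 1.2605/1.318955 = 0.95568, so the speed is 0.956c.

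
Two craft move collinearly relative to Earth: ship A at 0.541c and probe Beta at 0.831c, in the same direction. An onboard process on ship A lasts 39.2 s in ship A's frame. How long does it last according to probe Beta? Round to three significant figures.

Speed of ship A in probe Beta's frame: u = (v_A − v_B)/(1 − v_A v_B/c²) = (0.541 − 0.831)/(1 − 0.541×0.831) = −0.29/0.550429 = −0.52686; |u| = 0.52686c.
γ for this relative speed: γ = 1/√(1 − 0.277581) = 1.1765.
The clock on ship A records proper time, so probe Beta measures Δt = γΔτ = 1.1765 × 39.2 = 46.1 s.

46.1 s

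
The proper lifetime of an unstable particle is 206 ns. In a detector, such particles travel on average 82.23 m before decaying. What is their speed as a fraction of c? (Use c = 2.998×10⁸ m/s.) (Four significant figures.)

Let x = d/(cτ) = 82.23 m / (2.998×10⁸ m/s × 2.060×10^-7 s) = 1.3315. Since d = βγcτ, x = βγ = β/√(1−β²).
Solving: β² = x²/(1+x²) = 1.77289/2.77289 = 0.639365, so β = 0.7996.

0.7996c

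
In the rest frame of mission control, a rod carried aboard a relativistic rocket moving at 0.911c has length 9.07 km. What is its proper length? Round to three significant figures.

Lorentz factor: γ = (1 − 0.829921)^(−1/2) = 2.4248.
Proper length: L₀ = γ·L = 2.4248 × 9.07 = 22.0 km.

22.0 km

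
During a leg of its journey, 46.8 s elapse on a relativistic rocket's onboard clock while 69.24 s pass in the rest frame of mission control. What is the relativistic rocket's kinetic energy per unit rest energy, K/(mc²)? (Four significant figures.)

From Δt = γΔτ: γ = 69.24/46.8 = 1.47949.
K/(mc²) = γ − 1 = 1.47949 − 1 = 0.4795.

0.4795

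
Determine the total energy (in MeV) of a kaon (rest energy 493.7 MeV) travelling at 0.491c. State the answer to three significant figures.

β² = 0.241081, so γ = 1/√0.758919 = 1.1479.
Total energy: E = γmc² = 1.1479 × 493.7 MeV = 567 MeV.

567 MeV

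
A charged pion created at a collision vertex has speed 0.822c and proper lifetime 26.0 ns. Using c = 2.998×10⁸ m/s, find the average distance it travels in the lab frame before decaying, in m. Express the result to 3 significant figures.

11.3 m

γ = 1/√(1 − β²) = 1/√(1 − 0.675684) = 1/√0.324316 = 1/0.569487 = 1.756.
Lab-frame lifetime: Δt = γτ = 1.756 × 26.0 ns = 45.656 ns.
Distance: d = vΔt = 0.822 × 2.998×10⁸ m/s × 4.5656×10^-8 s = 11.3 m.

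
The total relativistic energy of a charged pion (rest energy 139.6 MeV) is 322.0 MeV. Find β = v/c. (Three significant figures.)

0.901

γ = E/(mc²) = 322.0/139.6 = 2.3066.
β = √(1 − 1/γ²) = √(1 − 0.187956) = √0.812044 = 0.901.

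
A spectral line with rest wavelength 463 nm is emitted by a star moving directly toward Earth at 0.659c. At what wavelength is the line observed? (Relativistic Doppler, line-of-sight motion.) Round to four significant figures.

Relativistic Doppler for wavelength: λ_obs = λ_src · √((1−β)/(1+β)).
With β = 0.659: factor = √(0.341/1.659) = 0.45337.
λ_obs = 463 × 0.45337 = 209.9 nm.

209.9 nm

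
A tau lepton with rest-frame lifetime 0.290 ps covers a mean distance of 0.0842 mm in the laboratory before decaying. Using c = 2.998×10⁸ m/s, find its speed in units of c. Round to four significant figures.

d = βγcτ ⇒ βγ = d/(cτ) = 8.420×10^-5 m / (8.6942×10^-5 m) = 0.96846.
β = (βγ)/√(1+(βγ)²) = 0.96846/√1.937915 = 0.6957.

0.6957c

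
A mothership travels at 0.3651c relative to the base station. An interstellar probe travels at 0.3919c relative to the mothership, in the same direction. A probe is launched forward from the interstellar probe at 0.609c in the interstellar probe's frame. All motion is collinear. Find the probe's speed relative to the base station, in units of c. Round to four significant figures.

First combine the probe and interstellar probe (S''→S'): u₁ = (0.609 + 0.3919)/(1 + 0.609×0.3919) = 1.0009/1.2386671 = 0.80805.
Then combine with the mothership (S'→S): u = (0.80805 + 0.3651)/(1 + 0.80805×0.3651) = 1.17315/1.295019055 = 0.90589.

0.9059c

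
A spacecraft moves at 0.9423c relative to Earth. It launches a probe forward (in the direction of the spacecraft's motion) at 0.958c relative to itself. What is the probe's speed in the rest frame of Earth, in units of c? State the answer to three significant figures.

0.999c

In units of c, u = (u' + v)/(1 + u'v) with u' = 0.958 and v = 0.9423.
Numerator: 0.958 + 0.9423 = 1.9003. Denominator: 1 + (0.958)(0.9423) = 1.9027234.
u = 1.9003/1.9027234 = 0.99873, so the speed is 0.999c.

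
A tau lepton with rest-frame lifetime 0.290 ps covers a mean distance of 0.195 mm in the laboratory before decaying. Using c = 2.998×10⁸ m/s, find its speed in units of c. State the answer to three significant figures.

0.913c

Lab distance = (lab lifetime)·v = γτ·βc, so βγ = d/(cτ) = 1.950×10^-4/(2.998×10⁸ × 2.900×10^-13) = 2.2429.
With βγ = 2.2429: γ² = 1 + (βγ)² = 6.0306, and β = (βγ)/γ = 2.2429/2.45573 = 0.913.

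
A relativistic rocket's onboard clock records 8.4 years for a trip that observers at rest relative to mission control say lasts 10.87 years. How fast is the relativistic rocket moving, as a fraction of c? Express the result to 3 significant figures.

0.635c

γ = Δt/Δτ = 10.87/8.4 = 1.294.
β = √(1 − 1/γ²) = √(1 − 0.597216) = √0.402784 = 0.635.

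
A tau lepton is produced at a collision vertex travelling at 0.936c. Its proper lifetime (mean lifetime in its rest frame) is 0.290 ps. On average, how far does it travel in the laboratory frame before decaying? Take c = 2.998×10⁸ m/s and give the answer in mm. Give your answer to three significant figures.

0.231 mm

With β = 0.936, γ = 1/√(1 − 0.936²) = 1/√0.123904 = 2.8409.
Lab-frame lifetime: Δt = γτ = 2.8409 × 0.290 ps = 0.82386 ps.
Distance: d = vΔt = 0.936 × 2.998×10⁸ m/s × 8.2386×10^-13 s = 2.31×10^-4 m = 0.231 mm.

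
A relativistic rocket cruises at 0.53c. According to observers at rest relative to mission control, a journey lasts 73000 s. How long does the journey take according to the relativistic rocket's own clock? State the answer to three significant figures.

61900 s

With β = 0.53, γ = 1/√(1 − 0.53²) = 1/√0.7191 = 1.1792.
The relativistic rocket's clock runs slow as seen from mission control, so Δτ = Δt/γ = 73000/1.1792 = 61900 s.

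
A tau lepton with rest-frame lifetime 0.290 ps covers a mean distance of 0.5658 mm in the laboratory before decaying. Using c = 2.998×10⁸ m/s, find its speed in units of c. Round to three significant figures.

0.988c

Let x = d/(cτ) = 5.658×10^-4 m / (2.998×10⁸ m/s × 2.900×10^-13 s) = 6.5078. Since d = βγcτ, x = βγ = β/√(1−β²).
Solving: β² = x²/(1+x²) = 42.3515/43.3515 = 0.976933, so β = 0.988.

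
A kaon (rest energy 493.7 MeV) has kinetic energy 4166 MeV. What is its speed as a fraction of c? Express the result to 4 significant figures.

0.9944c

γ = 1 + K/(mc²) = 1 + 4166/493.7 = 9.4383.
β = √(1 − 1/γ²) = √(1 − 0.0112257) = √0.9887743 = 0.9944.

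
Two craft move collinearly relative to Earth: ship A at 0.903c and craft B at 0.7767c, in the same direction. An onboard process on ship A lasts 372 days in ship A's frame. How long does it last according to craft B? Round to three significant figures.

Transform ship A's velocity into craft B's frame: (0.903 − 0.7767)/(1 − 0.903·0.7767) = 0.1263/0.2986399, so the relative speed is 0.42292c.
γ for this relative speed: γ = 1/√(1 − 0.178861) = 1.1035.
Ship A's interval is proper; time dilation gives Δt_B = γΔτ = 1.1035 × 372 days = 411 days.

411 days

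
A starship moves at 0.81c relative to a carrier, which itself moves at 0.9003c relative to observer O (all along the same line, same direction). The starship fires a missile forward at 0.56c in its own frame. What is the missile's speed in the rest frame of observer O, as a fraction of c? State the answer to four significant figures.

0.9969c

Compose velocities in two stages. Stage 1 (into S'): u₁ = (0.56+0.81)/(1+0.56×0.81) = 0.94249.
Stage 2 (into S): u = (0.94249+0.9003)/(1+0.94249×0.9003) = 0.9969, so the speed is 0.9969c.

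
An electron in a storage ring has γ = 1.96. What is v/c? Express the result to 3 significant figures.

β = √(1 − 1/γ²) = √(1 − 1/3.8416) = √0.739692 = 0.860.

0.860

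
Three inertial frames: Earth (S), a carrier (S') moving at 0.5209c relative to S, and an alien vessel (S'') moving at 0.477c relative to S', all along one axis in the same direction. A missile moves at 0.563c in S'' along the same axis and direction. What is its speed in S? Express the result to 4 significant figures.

0.9395c

Compose velocities in two stages. Stage 1 (into S'): u₁ = (0.563+0.477)/(1+0.563×0.477) = 0.81983.
Stage 2 (into S): u = (0.81983+0.5209)/(1+0.81983×0.5209) = 0.93951, so the speed is 0.9395c.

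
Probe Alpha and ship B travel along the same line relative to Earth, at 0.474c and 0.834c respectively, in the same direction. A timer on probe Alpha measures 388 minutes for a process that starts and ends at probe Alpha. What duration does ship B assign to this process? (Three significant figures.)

483 minutes

Transform probe Alpha's velocity into ship B's frame: (0.474 − 0.834)/(1 − 0.474·0.834) = −0.36/0.604684, so the relative speed is 0.59535c.
At |u| = 0.59535c, γ = (1 − 0.354442)^(−1/2) = 1.2446.
The clock on probe Alpha records proper time, so ship B measures Δt = γΔτ = 1.2446 × 388 = 483 minutes.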